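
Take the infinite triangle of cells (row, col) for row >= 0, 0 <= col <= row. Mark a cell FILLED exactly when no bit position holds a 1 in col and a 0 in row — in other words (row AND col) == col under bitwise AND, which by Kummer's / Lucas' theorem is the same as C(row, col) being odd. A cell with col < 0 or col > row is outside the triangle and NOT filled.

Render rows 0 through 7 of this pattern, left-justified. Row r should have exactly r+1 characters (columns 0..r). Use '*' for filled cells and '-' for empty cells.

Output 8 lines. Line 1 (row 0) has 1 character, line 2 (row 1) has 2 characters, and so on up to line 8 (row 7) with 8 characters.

Answer: *
**
*-*
****
*---*
**--**
*-*-*-*
********

Derivation:
r0=0: *
r1=1: **
r2=10: *-*
r3=11: ****
r4=100: *---*
r5=101: **--**
r6=110: *-*-*-*
r7=111: ********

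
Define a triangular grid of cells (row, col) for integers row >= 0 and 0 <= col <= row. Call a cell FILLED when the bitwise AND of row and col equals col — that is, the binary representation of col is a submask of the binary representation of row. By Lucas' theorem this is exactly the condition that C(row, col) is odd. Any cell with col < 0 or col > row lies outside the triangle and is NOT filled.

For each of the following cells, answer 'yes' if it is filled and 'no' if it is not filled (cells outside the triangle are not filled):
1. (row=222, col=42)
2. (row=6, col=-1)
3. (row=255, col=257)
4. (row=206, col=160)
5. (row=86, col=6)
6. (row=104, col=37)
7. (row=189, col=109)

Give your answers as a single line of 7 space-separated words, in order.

(222,42): row=0b11011110, col=0b101010, row AND col = 0b1010 = 10; 10 != 42 -> empty
(6,-1): col outside [0, 6] -> not filled
(255,257): col outside [0, 255] -> not filled
(206,160): row=0b11001110, col=0b10100000, row AND col = 0b10000000 = 128; 128 != 160 -> empty
(86,6): row=0b1010110, col=0b110, row AND col = 0b110 = 6; 6 == 6 -> filled
(104,37): row=0b1101000, col=0b100101, row AND col = 0b100000 = 32; 32 != 37 -> empty
(189,109): row=0b10111101, col=0b1101101, row AND col = 0b101101 = 45; 45 != 109 -> empty

Answer: no no no no yes no no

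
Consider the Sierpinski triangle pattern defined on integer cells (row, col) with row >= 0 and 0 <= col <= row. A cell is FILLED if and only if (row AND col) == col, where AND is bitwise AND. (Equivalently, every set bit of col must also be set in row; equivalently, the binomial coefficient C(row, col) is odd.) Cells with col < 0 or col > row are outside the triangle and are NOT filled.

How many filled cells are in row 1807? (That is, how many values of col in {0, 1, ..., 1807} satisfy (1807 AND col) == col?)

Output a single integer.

1807 in binary = 11100001111
popcount(1807) = number of 1-bits in 11100001111 = 7
A col c satisfies (1807 AND c) == c iff every set bit of c is also set in 1807; each of the 7 set bits of 1807 can independently be on or off in c.
count = 2^7 = 128

Answer: 128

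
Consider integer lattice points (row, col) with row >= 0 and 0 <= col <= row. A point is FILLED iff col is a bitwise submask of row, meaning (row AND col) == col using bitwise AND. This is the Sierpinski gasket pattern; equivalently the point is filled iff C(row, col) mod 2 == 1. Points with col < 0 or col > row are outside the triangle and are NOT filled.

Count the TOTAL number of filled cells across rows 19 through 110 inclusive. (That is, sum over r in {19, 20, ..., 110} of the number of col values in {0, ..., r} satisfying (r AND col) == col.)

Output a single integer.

Answer: 1384

Derivation:
r19=10011 pc3: +8 =8
r20=10100 pc2: +4 =12
r21=10101 pc3: +8 =20
r22=10110 pc3: +8 =28
r23=10111 pc4: +16 =44
r24=11000 pc2: +4 =48
r25=11001 pc3: +8 =56
r26=11010 pc3: +8 =64
r27=11011 pc4: +16 =80
r28=11100 pc3: +8 =88
r29=11101 pc4: +16 =104
r30=11110 pc4: +16 =120
r31=11111 pc5: +32 =152
r32=100000 pc1: +2 =154
r33=100001 pc2: +4 =158
r34=100010 pc2: +4 =162
r35=100011 pc3: +8 =170
r36=100100 pc2: +4 =174
r37=100101 pc3: +8 =182
r38=100110 pc3: +8 =190
r39=100111 pc4: +16 =206
r40=101000 pc2: +4 =210
r41=101001 pc3: +8 =218
r42=101010 pc3: +8 =226
r43=101011 pc4: +16 =242
r44=101100 pc3: +8 =250
r45=101101 pc4: +16 =266
r46=101110 pc4: +16 =282
r47=101111 pc5: +32 =314
r48=110000 pc2: +4 =318
r49=110001 pc3: +8 =326
r50=110010 pc3: +8 =334
r51=110011 pc4: +16 =350
r52=110100 pc3: +8 =358
r53=110101 pc4: +16 =374
r54=110110 pc4: +16 =390
r55=110111 pc5: +32 =422
r56=111000 pc3: +8 =430
r57=111001 pc4: +16 =446
r58=111010 pc4: +16 =462
r59=111011 pc5: +32 =494
r60=111100 pc4: +16 =510
r61=111101 pc5: +32 =542
r62=111110 pc5: +32 =574
r63=111111 pc6: +64 =638
r64=1000000 pc1: +2 =640
r65=1000001 pc2: +4 =644
r66=1000010 pc2: +4 =648
r67=1000011 pc3: +8 =656
r68=1000100 pc2: +4 =660
r69=1000101 pc3: +8 =668
r70=1000110 pc3: +8 =676
r71=1000111 pc4: +16 =692
r72=1001000 pc2: +4 =696
r73=1001001 pc3: +8 =704
r74=1001010 pc3: +8 =712
r75=1001011 pc4: +16 =728
r76=1001100 pc3: +8 =736
r77=1001101 pc4: +16 =752
r78=1001110 pc4: +16 =768
r79=1001111 pc5: +32 =800
r80=1010000 pc2: +4 =804
r81=1010001 pc3: +8 =812
r82=1010010 pc3: +8 =820
r83=1010011 pc4: +16 =836
r84=1010100 pc3: +8 =844
r85=1010101 pc4: +16 =860
r86=1010110 pc4: +16 =876
r87=1010111 pc5: +32 =908
r88=1011000 pc3: +8 =916
r89=1011001 pc4: +16 =932
r90=1011010 pc4: +16 =948
r91=1011011 pc5: +32 =980
r92=1011100 pc4: +16 =996
r93=1011101 pc5: +32 =1028
r94=1011110 pc5: +32 =1060
r95=1011111 pc6: +64 =1124
r96=1100000 pc2: +4 =1128
r97=1100001 pc3: +8 =1136
r98=1100010 pc3: +8 =1144
r99=1100011 pc4: +16 =1160
r100=1100100 pc3: +8 =1168
r101=1100101 pc4: +16 =1184
r102=1100110 pc4: +16 =1200
r103=1100111 pc5: +32 =1232
r104=1101000 pc3: +8 =1240
r105=1101001 pc4: +16 =1256
r106=1101010 pc4: +16 =1272
r107=1101011 pc5: +32 =1304
r108=1101100 pc4: +16 =1320
r109=1101101 pc5: +32 =1352
r110=1101110 pc5: +32 =1384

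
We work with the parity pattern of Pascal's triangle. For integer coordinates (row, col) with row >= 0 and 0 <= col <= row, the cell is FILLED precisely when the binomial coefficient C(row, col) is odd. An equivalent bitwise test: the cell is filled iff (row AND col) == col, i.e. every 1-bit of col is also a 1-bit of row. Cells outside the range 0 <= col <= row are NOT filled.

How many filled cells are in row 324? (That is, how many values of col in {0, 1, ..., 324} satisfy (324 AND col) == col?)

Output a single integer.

324 in binary = 101000100
popcount(324) = number of 1-bits in 101000100 = 3
A col c satisfies (324 AND c) == c iff every set bit of c is also set in 324; each of the 3 set bits of 324 can independently be on or off in c.
count = 2^3 = 8

Answer: 8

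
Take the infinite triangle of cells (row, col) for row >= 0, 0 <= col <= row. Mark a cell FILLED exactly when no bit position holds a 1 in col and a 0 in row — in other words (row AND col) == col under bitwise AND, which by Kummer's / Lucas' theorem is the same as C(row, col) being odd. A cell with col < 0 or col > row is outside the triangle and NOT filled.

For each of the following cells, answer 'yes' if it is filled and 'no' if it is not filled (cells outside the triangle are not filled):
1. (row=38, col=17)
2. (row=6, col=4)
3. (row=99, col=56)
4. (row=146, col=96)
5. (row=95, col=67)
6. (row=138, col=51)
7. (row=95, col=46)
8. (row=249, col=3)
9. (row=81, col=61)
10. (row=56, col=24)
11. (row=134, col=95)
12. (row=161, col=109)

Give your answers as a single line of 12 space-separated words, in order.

Answer: no yes no no yes no no no no yes no no

Derivation:
(38,17): row=0b100110, col=0b10001, row AND col = 0b0 = 0; 0 != 17 -> empty
(6,4): row=0b110, col=0b100, row AND col = 0b100 = 4; 4 == 4 -> filled
(99,56): row=0b1100011, col=0b111000, row AND col = 0b100000 = 32; 32 != 56 -> empty
(146,96): row=0b10010010, col=0b1100000, row AND col = 0b0 = 0; 0 != 96 -> empty
(95,67): row=0b1011111, col=0b1000011, row AND col = 0b1000011 = 67; 67 == 67 -> filled
(138,51): row=0b10001010, col=0b110011, row AND col = 0b10 = 2; 2 != 51 -> empty
(95,46): row=0b1011111, col=0b101110, row AND col = 0b1110 = 14; 14 != 46 -> empty
(249,3): row=0b11111001, col=0b11, row AND col = 0b1 = 1; 1 != 3 -> empty
(81,61): row=0b1010001, col=0b111101, row AND col = 0b10001 = 17; 17 != 61 -> empty
(56,24): row=0b111000, col=0b11000, row AND col = 0b11000 = 24; 24 == 24 -> filled
(134,95): row=0b10000110, col=0b1011111, row AND col = 0b110 = 6; 6 != 95 -> empty
(161,109): row=0b10100001, col=0b1101101, row AND col = 0b100001 = 33; 33 != 109 -> empty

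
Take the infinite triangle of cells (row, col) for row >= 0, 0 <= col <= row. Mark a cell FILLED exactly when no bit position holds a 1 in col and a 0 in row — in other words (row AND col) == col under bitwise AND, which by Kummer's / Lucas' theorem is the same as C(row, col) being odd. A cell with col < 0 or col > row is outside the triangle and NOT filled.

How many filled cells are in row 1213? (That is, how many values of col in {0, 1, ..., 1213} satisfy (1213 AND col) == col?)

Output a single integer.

Answer: 128

Derivation:
1213 in binary = 10010111101
popcount(1213) = number of 1-bits in 10010111101 = 7
A col c satisfies (1213 AND c) == c iff every set bit of c is also set in 1213; each of the 7 set bits of 1213 can independently be on or off in c.
count = 2^7 = 128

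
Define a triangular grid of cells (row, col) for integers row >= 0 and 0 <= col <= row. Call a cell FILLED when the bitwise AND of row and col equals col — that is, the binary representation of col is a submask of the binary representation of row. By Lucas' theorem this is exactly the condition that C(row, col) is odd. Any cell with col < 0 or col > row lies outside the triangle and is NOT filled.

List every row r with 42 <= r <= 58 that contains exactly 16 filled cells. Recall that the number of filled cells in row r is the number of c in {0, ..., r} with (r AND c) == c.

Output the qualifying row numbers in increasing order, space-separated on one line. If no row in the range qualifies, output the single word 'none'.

Answer: 43 45 46 51 53 54 57 58

Derivation:
Row r has 2^popcount(r) filled cells, so we need popcount(r) = log2(16) = 4.
Scan r = 42..58 and keep those with exactly 4 one-bits:
r=42=101010 popcount=3 -> skip
r=43=101011 popcount=4 -> KEEP
r=44=101100 popcount=3 -> skip
r=45=101101 popcount=4 -> KEEP
r=46=101110 popcount=4 -> KEEP
r=47=101111 popcount=5 -> skip
r=48=110000 popcount=2 -> skip
r=49=110001 popcount=3 -> skip
r=50=110010 popcount=3 -> skip
r=51=110011 popcount=4 -> KEEP
r=52=110100 popcount=3 -> skip
r=53=110101 popcount=4 -> KEEP
r=54=110110 popcount=4 -> KEEP
r=55=110111 popcount=5 -> skip
r=56=111000 popcount=3 -> skip
r=57=111001 popcount=4 -> KEEP
r=58=111010 popcount=4 -> KEEP
Kept rows: 43 45 46 51 53 54 57 58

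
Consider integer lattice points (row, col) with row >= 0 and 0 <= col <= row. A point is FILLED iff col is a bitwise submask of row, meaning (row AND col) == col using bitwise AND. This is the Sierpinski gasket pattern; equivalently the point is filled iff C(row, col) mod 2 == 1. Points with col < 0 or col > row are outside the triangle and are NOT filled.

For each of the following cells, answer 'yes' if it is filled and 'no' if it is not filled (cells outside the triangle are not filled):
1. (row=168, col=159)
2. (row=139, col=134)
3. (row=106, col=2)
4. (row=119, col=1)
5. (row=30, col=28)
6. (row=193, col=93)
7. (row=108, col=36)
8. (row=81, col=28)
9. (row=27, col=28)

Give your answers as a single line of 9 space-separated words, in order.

Answer: no no yes yes yes no yes no no

Derivation:
(168,159): row=0b10101000, col=0b10011111, row AND col = 0b10001000 = 136; 136 != 159 -> empty
(139,134): row=0b10001011, col=0b10000110, row AND col = 0b10000010 = 130; 130 != 134 -> empty
(106,2): row=0b1101010, col=0b10, row AND col = 0b10 = 2; 2 == 2 -> filled
(119,1): row=0b1110111, col=0b1, row AND col = 0b1 = 1; 1 == 1 -> filled
(30,28): row=0b11110, col=0b11100, row AND col = 0b11100 = 28; 28 == 28 -> filled
(193,93): row=0b11000001, col=0b1011101, row AND col = 0b1000001 = 65; 65 != 93 -> empty
(108,36): row=0b1101100, col=0b100100, row AND col = 0b100100 = 36; 36 == 36 -> filled
(81,28): row=0b1010001, col=0b11100, row AND col = 0b10000 = 16; 16 != 28 -> empty
(27,28): col outside [0, 27] -> not filled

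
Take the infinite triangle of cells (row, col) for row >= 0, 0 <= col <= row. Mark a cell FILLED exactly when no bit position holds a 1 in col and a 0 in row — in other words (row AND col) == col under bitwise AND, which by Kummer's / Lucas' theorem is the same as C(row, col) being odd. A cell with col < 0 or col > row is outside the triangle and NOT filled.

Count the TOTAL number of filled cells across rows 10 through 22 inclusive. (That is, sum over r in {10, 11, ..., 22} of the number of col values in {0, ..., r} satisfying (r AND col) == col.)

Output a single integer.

r10=1010 pc2: +4 =4
r11=1011 pc3: +8 =12
r12=1100 pc2: +4 =16
r13=1101 pc3: +8 =24
r14=1110 pc3: +8 =32
r15=1111 pc4: +16 =48
r16=10000 pc1: +2 =50
r17=10001 pc2: +4 =54
r18=10010 pc2: +4 =58
r19=10011 pc3: +8 =66
r20=10100 pc2: +4 =70
r21=10101 pc3: +8 =78
r22=10110 pc3: +8 =86

Answer: 86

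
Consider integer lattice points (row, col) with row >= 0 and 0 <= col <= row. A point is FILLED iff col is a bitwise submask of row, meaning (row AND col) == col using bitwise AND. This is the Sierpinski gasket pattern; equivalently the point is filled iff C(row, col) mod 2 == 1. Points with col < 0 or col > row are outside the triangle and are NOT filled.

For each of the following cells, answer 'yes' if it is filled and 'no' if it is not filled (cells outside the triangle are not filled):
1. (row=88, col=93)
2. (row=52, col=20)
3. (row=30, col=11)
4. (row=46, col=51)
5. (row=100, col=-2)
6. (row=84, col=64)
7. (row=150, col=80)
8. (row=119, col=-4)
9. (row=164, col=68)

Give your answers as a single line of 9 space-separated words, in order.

Answer: no yes no no no yes no no no

Derivation:
(88,93): col outside [0, 88] -> not filled
(52,20): row=0b110100, col=0b10100, row AND col = 0b10100 = 20; 20 == 20 -> filled
(30,11): row=0b11110, col=0b1011, row AND col = 0b1010 = 10; 10 != 11 -> empty
(46,51): col outside [0, 46] -> not filled
(100,-2): col outside [0, 100] -> not filled
(84,64): row=0b1010100, col=0b1000000, row AND col = 0b1000000 = 64; 64 == 64 -> filled
(150,80): row=0b10010110, col=0b1010000, row AND col = 0b10000 = 16; 16 != 80 -> empty
(119,-4): col outside [0, 119] -> not filled
(164,68): row=0b10100100, col=0b1000100, row AND col = 0b100 = 4; 4 != 68 -> empty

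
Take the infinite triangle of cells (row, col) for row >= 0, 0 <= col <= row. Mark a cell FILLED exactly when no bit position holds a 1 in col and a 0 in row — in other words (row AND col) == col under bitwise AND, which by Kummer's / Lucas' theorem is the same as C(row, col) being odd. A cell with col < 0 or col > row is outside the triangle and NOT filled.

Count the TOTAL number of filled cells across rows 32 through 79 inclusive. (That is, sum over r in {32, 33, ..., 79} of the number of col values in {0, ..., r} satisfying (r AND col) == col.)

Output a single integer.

Answer: 648

Derivation:
r32=100000 pc1: +2 =2
r33=100001 pc2: +4 =6
r34=100010 pc2: +4 =10
r35=100011 pc3: +8 =18
r36=100100 pc2: +4 =22
r37=100101 pc3: +8 =30
r38=100110 pc3: +8 =38
r39=100111 pc4: +16 =54
r40=101000 pc2: +4 =58
r41=101001 pc3: +8 =66
r42=101010 pc3: +8 =74
r43=101011 pc4: +16 =90
r44=101100 pc3: +8 =98
r45=101101 pc4: +16 =114
r46=101110 pc4: +16 =130
r47=101111 pc5: +32 =162
r48=110000 pc2: +4 =166
r49=110001 pc3: +8 =174
r50=110010 pc3: +8 =182
r51=110011 pc4: +16 =198
r52=110100 pc3: +8 =206
r53=110101 pc4: +16 =222
r54=110110 pc4: +16 =238
r55=110111 pc5: +32 =270
r56=111000 pc3: +8 =278
r57=111001 pc4: +16 =294
r58=111010 pc4: +16 =310
r59=111011 pc5: +32 =342
r60=111100 pc4: +16 =358
r61=111101 pc5: +32 =390
r62=111110 pc5: +32 =422
r63=111111 pc6: +64 =486
r64=1000000 pc1: +2 =488
r65=1000001 pc2: +4 =492
r66=1000010 pc2: +4 =496
r67=1000011 pc3: +8 =504
r68=1000100 pc2: +4 =508
r69=1000101 pc3: +8 =516
r70=1000110 pc3: +8 =524
r71=1000111 pc4: +16 =540
r72=1001000 pc2: +4 =544
r73=1001001 pc3: +8 =552
r74=1001010 pc3: +8 =560
r75=1001011 pc4: +16 =576
r76=1001100 pc3: +8 =584
r77=1001101 pc4: +16 =600
r78=1001110 pc4: +16 =616
r79=1001111 pc5: +32 =648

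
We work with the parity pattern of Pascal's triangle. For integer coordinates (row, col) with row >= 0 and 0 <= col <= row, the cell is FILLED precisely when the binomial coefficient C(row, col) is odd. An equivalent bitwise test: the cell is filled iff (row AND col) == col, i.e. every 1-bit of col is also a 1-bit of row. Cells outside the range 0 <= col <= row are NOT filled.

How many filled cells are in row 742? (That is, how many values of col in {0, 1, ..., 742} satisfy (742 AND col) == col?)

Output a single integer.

742 in binary = 1011100110
popcount(742) = number of 1-bits in 1011100110 = 6
A col c satisfies (742 AND c) == c iff every set bit of c is also set in 742; each of the 6 set bits of 742 can independently be on or off in c.
count = 2^6 = 64

Answer: 64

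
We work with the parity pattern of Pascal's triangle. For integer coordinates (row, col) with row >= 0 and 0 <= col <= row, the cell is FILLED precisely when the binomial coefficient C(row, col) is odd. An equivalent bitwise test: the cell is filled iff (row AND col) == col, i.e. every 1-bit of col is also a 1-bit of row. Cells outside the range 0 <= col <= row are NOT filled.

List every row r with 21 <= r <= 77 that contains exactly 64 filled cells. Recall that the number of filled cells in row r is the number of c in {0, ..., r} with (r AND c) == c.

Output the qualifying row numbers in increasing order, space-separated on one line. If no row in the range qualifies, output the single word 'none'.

Answer: 63

Derivation:
Row r has 2^popcount(r) filled cells, so we need popcount(r) = log2(64) = 6.
Scan r = 21..77 and keep those with exactly 6 one-bits:
r=21=10101 popcount=3 -> skip
r=22=10110 popcount=3 -> skip
r=23=10111 popcount=4 -> skip
r=24=11000 popcount=2 -> skip
r=25=11001 popcount=3 -> skip
r=26=11010 popcount=3 -> skip
r=27=11011 popcount=4 -> skip
r=28=11100 popcount=3 -> skip
r=29=11101 popcount=4 -> skip
r=30=11110 popcount=4 -> skip
r=31=11111 popcount=5 -> skip
r=32=100000 popcount=1 -> skip
r=33=100001 popcount=2 -> skip
r=34=100010 popcount=2 -> skip
r=35=100011 popcount=3 -> skip
r=36=100100 popcount=2 -> skip
r=37=100101 popcount=3 -> skip
r=38=100110 popcount=3 -> skip
r=39=100111 popcount=4 -> skip
r=40=101000 popcount=2 -> skip
r=41=101001 popcount=3 -> skip
r=42=101010 popcount=3 -> skip
r=43=101011 popcount=4 -> skip
r=44=101100 popcount=3 -> skip
r=45=101101 popcount=4 -> skip
r=46=101110 popcount=4 -> skip
r=47=101111 popcount=5 -> skip
r=48=110000 popcount=2 -> skip
r=49=110001 popcount=3 -> skip
r=50=110010 popcount=3 -> skip
r=51=110011 popcount=4 -> skip
r=52=110100 popcount=3 -> skip
r=53=110101 popcount=4 -> skip
r=54=110110 popcount=4 -> skip
r=55=110111 popcount=5 -> skip
r=56=111000 popcount=3 -> skip
r=57=111001 popcount=4 -> skip
r=58=111010 popcount=4 -> skip
r=59=111011 popcount=5 -> skip
r=60=111100 popcount=4 -> skip
r=61=111101 popcount=5 -> skip
r=62=111110 popcount=5 -> skip
r=63=111111 popcount=6 -> KEEP
r=64=1000000 popcount=1 -> skip
r=65=1000001 popcount=2 -> skip
r=66=1000010 popcount=2 -> skip
r=67=1000011 popcount=3 -> skip
r=68=1000100 popcount=2 -> skip
r=69=1000101 popcount=3 -> skip
r=70=1000110 popcount=3 -> skip
r=71=1000111 popcount=4 -> skip
r=72=1001000 popcount=2 -> skip
r=73=1001001 popcount=3 -> skip
r=74=1001010 popcount=3 -> skip
r=75=1001011 popcount=4 -> skip
r=76=1001100 popcount=3 -> skip
r=77=1001101 popcount=4 -> skip
Kept rows: 63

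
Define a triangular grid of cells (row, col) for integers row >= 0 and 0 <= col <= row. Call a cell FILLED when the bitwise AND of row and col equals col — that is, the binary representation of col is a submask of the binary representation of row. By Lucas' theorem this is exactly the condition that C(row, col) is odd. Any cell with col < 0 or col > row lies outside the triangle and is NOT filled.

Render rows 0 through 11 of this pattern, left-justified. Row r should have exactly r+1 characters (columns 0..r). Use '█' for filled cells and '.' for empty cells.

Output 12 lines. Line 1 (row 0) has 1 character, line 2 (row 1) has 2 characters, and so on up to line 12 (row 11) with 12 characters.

r0=0: █
r1=1: ██
r2=10: █.█
r3=11: ████
r4=100: █...█
r5=101: ██..██
r6=110: █.█.█.█
r7=111: ████████
r8=1000: █.......█
r9=1001: ██......██
r10=1010: █.█.....█.█
r11=1011: ████....████

Answer: █
██
█.█
████
█...█
██..██
█.█.█.█
████████
█.......█
██......██
█.█.....█.█
████....████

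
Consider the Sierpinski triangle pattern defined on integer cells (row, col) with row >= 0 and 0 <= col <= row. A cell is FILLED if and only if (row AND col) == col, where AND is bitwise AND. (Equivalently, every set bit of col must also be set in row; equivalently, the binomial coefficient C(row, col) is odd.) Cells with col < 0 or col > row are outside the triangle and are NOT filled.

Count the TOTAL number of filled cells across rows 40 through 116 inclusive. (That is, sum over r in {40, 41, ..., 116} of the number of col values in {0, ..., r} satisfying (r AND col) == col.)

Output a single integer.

r40=101000 pc2: +4 =4
r41=101001 pc3: +8 =12
r42=101010 pc3: +8 =20
r43=101011 pc4: +16 =36
r44=101100 pc3: +8 =44
r45=101101 pc4: +16 =60
r46=101110 pc4: +16 =76
r47=101111 pc5: +32 =108
r48=110000 pc2: +4 =112
r49=110001 pc3: +8 =120
r50=110010 pc3: +8 =128
r51=110011 pc4: +16 =144
r52=110100 pc3: +8 =152
r53=110101 pc4: +16 =168
r54=110110 pc4: +16 =184
r55=110111 pc5: +32 =216
r56=111000 pc3: +8 =224
r57=111001 pc4: +16 =240
r58=111010 pc4: +16 =256
r59=111011 pc5: +32 =288
r60=111100 pc4: +16 =304
r61=111101 pc5: +32 =336
r62=111110 pc5: +32 =368
r63=111111 pc6: +64 =432
r64=1000000 pc1: +2 =434
r65=1000001 pc2: +4 =438
r66=1000010 pc2: +4 =442
r67=1000011 pc3: +8 =450
r68=1000100 pc2: +4 =454
r69=1000101 pc3: +8 =462
r70=1000110 pc3: +8 =470
r71=1000111 pc4: +16 =486
r72=1001000 pc2: +4 =490
r73=1001001 pc3: +8 =498
r74=1001010 pc3: +8 =506
r75=1001011 pc4: +16 =522
r76=1001100 pc3: +8 =530
r77=1001101 pc4: +16 =546
r78=1001110 pc4: +16 =562
r79=1001111 pc5: +32 =594
r80=1010000 pc2: +4 =598
r81=1010001 pc3: +8 =606
r82=1010010 pc3: +8 =614
r83=1010011 pc4: +16 =630
r84=1010100 pc3: +8 =638
r85=1010101 pc4: +16 =654
r86=1010110 pc4: +16 =670
r87=1010111 pc5: +32 =702
r88=1011000 pc3: +8 =710
r89=1011001 pc4: +16 =726
r90=1011010 pc4: +16 =742
r91=1011011 pc5: +32 =774
r92=1011100 pc4: +16 =790
r93=1011101 pc5: +32 =822
r94=1011110 pc5: +32 =854
r95=1011111 pc6: +64 =918
r96=1100000 pc2: +4 =922
r97=1100001 pc3: +8 =930
r98=1100010 pc3: +8 =938
r99=1100011 pc4: +16 =954
r100=1100100 pc3: +8 =962
r101=1100101 pc4: +16 =978
r102=1100110 pc4: +16 =994
r103=1100111 pc5: +32 =1026
r104=1101000 pc3: +8 =1034
r105=1101001 pc4: +16 =1050
r106=1101010 pc4: +16 =1066
r107=1101011 pc5: +32 =1098
r108=1101100 pc4: +16 =1114
r109=1101101 pc5: +32 =1146
r110=1101110 pc5: +32 =1178
r111=1101111 pc6: +64 =1242
r112=1110000 pc3: +8 =1250
r113=1110001 pc4: +16 =1266
r114=1110010 pc4: +16 =1282
r115=1110011 pc5: +32 =1314
r116=1110100 pc4: +16 =1330

Answer: 1330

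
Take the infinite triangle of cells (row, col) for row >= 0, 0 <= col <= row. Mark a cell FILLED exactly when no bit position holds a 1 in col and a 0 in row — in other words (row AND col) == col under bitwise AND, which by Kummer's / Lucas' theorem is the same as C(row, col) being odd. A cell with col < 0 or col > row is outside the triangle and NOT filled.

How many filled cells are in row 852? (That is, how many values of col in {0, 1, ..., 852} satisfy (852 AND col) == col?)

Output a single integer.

852 in binary = 1101010100
popcount(852) = number of 1-bits in 1101010100 = 5
A col c satisfies (852 AND c) == c iff every set bit of c is also set in 852; each of the 5 set bits of 852 can independently be on or off in c.
count = 2^5 = 32

Answer: 32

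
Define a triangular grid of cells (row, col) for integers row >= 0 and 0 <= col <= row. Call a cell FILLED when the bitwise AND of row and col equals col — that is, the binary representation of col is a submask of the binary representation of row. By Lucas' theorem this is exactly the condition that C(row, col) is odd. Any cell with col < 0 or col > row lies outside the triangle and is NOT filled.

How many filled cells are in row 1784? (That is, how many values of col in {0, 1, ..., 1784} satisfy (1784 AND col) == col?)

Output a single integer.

1784 in binary = 11011111000
popcount(1784) = number of 1-bits in 11011111000 = 7
A col c satisfies (1784 AND c) == c iff every set bit of c is also set in 1784; each of the 7 set bits of 1784 can independently be on or off in c.
count = 2^7 = 128

Answer: 128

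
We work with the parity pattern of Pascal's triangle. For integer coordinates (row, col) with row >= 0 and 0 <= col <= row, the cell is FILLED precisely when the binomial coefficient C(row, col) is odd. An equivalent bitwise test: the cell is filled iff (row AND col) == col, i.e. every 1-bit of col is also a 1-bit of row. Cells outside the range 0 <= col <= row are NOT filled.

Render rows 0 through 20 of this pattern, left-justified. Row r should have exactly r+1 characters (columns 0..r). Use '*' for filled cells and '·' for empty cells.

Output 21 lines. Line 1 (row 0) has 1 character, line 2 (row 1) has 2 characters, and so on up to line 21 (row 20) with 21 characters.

r0=0: *
r1=1: **
r2=10: *·*
r3=11: ****
r4=100: *···*
r5=101: **··**
r6=110: *·*·*·*
r7=111: ********
r8=1000: *·······*
r9=1001: **······**
r10=1010: *·*·····*·*
r11=1011: ****····****
r12=1100: *···*···*···*
r13=1101: **··**··**··**
r14=1110: *·*·*·*·*·*·*·*
r15=1111: ****************
r16=10000: *···············*
r17=10001: **··············**
r18=10010: *·*·············*·*
r19=10011: ****············****
r20=10100: *···*···········*···*

Answer: *
**
*·*
****
*···*
**··**
*·*·*·*
********
*·······*
**······**
*·*·····*·*
****····****
*···*···*···*
**··**··**··**
*·*·*·*·*·*·*·*
****************
*···············*
**··············**
*·*·············*·*
****············****
*···*···········*···*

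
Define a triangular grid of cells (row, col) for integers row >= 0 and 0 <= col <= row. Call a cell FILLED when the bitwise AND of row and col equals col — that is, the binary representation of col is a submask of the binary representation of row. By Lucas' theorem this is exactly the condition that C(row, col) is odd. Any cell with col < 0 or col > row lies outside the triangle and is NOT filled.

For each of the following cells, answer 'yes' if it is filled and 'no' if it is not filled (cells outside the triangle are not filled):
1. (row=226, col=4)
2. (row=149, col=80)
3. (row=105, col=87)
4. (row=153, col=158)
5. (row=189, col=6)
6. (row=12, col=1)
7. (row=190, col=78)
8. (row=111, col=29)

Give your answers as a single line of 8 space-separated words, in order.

Answer: no no no no no no no no

Derivation:
(226,4): row=0b11100010, col=0b100, row AND col = 0b0 = 0; 0 != 4 -> empty
(149,80): row=0b10010101, col=0b1010000, row AND col = 0b10000 = 16; 16 != 80 -> empty
(105,87): row=0b1101001, col=0b1010111, row AND col = 0b1000001 = 65; 65 != 87 -> empty
(153,158): col outside [0, 153] -> not filled
(189,6): row=0b10111101, col=0b110, row AND col = 0b100 = 4; 4 != 6 -> empty
(12,1): row=0b1100, col=0b1, row AND col = 0b0 = 0; 0 != 1 -> empty
(190,78): row=0b10111110, col=0b1001110, row AND col = 0b1110 = 14; 14 != 78 -> empty
(111,29): row=0b1101111, col=0b11101, row AND col = 0b1101 = 13; 13 != 29 -> empty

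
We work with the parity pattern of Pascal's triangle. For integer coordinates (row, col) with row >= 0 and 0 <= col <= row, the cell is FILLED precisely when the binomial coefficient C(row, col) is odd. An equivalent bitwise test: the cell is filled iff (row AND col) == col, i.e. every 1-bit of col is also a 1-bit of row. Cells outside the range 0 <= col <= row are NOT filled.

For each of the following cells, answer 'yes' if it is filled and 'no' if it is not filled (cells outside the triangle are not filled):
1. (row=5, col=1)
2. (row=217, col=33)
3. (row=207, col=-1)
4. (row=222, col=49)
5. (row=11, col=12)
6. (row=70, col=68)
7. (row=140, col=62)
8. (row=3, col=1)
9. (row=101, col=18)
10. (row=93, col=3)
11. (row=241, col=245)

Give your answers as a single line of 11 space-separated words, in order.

(5,1): row=0b101, col=0b1, row AND col = 0b1 = 1; 1 == 1 -> filled
(217,33): row=0b11011001, col=0b100001, row AND col = 0b1 = 1; 1 != 33 -> empty
(207,-1): col outside [0, 207] -> not filled
(222,49): row=0b11011110, col=0b110001, row AND col = 0b10000 = 16; 16 != 49 -> empty
(11,12): col outside [0, 11] -> not filled
(70,68): row=0b1000110, col=0b1000100, row AND col = 0b1000100 = 68; 68 == 68 -> filled
(140,62): row=0b10001100, col=0b111110, row AND col = 0b1100 = 12; 12 != 62 -> empty
(3,1): row=0b11, col=0b1, row AND col = 0b1 = 1; 1 == 1 -> filled
(101,18): row=0b1100101, col=0b10010, row AND col = 0b0 = 0; 0 != 18 -> empty
(93,3): row=0b1011101, col=0b11, row AND col = 0b1 = 1; 1 != 3 -> empty
(241,245): col outside [0, 241] -> not filled

Answer: yes no no no no yes no yes no no no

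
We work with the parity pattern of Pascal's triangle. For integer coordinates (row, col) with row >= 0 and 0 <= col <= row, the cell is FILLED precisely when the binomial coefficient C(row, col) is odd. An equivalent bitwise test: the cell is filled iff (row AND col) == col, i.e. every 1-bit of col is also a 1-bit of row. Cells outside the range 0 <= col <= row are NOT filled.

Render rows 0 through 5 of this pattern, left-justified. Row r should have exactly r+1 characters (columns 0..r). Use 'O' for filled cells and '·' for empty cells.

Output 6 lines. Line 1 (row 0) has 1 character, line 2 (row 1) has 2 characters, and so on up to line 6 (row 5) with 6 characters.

Answer: O
OO
O·O
OOOO
O···O
OO··OO

Derivation:
r0=0: O
r1=1: OO
r2=10: O·O
r3=11: OOOO
r4=100: O···O
r5=101: OO··OO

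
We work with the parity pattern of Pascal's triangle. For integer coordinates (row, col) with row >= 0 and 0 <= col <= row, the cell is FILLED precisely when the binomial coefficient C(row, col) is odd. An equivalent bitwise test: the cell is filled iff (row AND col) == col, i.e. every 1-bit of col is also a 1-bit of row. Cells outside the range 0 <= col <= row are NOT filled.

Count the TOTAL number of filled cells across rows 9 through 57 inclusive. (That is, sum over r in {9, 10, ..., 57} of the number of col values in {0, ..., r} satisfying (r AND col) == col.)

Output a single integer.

Answer: 508

Derivation:
r9=1001 pc2: +4 =4
r10=1010 pc2: +4 =8
r11=1011 pc3: +8 =16
r12=1100 pc2: +4 =20
r13=1101 pc3: +8 =28
r14=1110 pc3: +8 =36
r15=1111 pc4: +16 =52
r16=10000 pc1: +2 =54
r17=10001 pc2: +4 =58
r18=10010 pc2: +4 =62
r19=10011 pc3: +8 =70
r20=10100 pc2: +4 =74
r21=10101 pc3: +8 =82
r22=10110 pc3: +8 =90
r23=10111 pc4: +16 =106
r24=11000 pc2: +4 =110
r25=11001 pc3: +8 =118
r26=11010 pc3: +8 =126
r27=11011 pc4: +16 =142
r28=11100 pc3: +8 =150
r29=11101 pc4: +16 =166
r30=11110 pc4: +16 =182
r31=11111 pc5: +32 =214
r32=100000 pc1: +2 =216
r33=100001 pc2: +4 =220
r34=100010 pc2: +4 =224
r35=100011 pc3: +8 =232
r36=100100 pc2: +4 =236
r37=100101 pc3: +8 =244
r38=100110 pc3: +8 =252
r39=100111 pc4: +16 =268
r40=101000 pc2: +4 =272
r41=101001 pc3: +8 =280
r42=101010 pc3: +8 =288
r43=101011 pc4: +16 =304
r44=101100 pc3: +8 =312
r45=101101 pc4: +16 =328
r46=101110 pc4: +16 =344
r47=101111 pc5: +32 =376
r48=110000 pc2: +4 =380
r49=110001 pc3: +8 =388
r50=110010 pc3: +8 =396
r51=110011 pc4: +16 =412
r52=110100 pc3: +8 =420
r53=110101 pc4: +16 =436
r54=110110 pc4: +16 =452
r55=110111 pc5: +32 =484
r56=111000 pc3: +8 =492
r57=111001 pc4: +16 =508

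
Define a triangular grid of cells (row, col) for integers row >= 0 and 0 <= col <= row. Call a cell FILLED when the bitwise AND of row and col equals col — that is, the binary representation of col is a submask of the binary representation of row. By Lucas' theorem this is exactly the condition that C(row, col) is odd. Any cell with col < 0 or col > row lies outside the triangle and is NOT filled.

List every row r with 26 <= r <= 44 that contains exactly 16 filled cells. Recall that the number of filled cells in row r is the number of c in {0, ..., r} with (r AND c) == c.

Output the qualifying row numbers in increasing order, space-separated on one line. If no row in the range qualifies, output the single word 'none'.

Row r has 2^popcount(r) filled cells, so we need popcount(r) = log2(16) = 4.
Scan r = 26..44 and keep those with exactly 4 one-bits:
r=26=11010 popcount=3 -> skip
r=27=11011 popcount=4 -> KEEP
r=28=11100 popcount=3 -> skip
r=29=11101 popcount=4 -> KEEP
r=30=11110 popcount=4 -> KEEP
r=31=11111 popcount=5 -> skip
r=32=100000 popcount=1 -> skip
r=33=100001 popcount=2 -> skip
r=34=100010 popcount=2 -> skip
r=35=100011 popcount=3 -> skip
r=36=100100 popcount=2 -> skip
r=37=100101 popcount=3 -> skip
r=38=100110 popcount=3 -> skip
r=39=100111 popcount=4 -> KEEP
r=40=101000 popcount=2 -> skip
r=41=101001 popcount=3 -> skip
r=42=101010 popcount=3 -> skip
r=43=101011 popcount=4 -> KEEP
r=44=101100 popcount=3 -> skip
Kept rows: 27 29 30 39 43

Answer: 27 29 30 39 43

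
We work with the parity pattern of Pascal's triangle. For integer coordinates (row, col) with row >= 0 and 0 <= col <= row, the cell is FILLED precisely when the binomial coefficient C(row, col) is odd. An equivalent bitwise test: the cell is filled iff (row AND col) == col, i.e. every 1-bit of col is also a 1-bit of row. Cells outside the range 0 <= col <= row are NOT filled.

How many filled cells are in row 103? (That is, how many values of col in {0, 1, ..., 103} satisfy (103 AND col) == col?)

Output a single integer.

Answer: 32

Derivation:
103 in binary = 1100111
popcount(103) = number of 1-bits in 1100111 = 5
A col c satisfies (103 AND c) == c iff every set bit of c is also set in 103; each of the 5 set bits of 103 can independently be on or off in c.
count = 2^5 = 32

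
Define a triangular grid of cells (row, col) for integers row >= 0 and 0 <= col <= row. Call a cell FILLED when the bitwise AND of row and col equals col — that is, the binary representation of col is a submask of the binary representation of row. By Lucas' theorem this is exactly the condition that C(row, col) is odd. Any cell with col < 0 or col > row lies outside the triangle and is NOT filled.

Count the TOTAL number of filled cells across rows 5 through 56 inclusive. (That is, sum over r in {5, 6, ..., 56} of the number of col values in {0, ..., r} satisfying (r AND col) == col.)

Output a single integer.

Answer: 510

Derivation:
r5=101 pc2: +4 =4
r6=110 pc2: +4 =8
r7=111 pc3: +8 =16
r8=1000 pc1: +2 =18
r9=1001 pc2: +4 =22
r10=1010 pc2: +4 =26
r11=1011 pc3: +8 =34
r12=1100 pc2: +4 =38
r13=1101 pc3: +8 =46
r14=1110 pc3: +8 =54
r15=1111 pc4: +16 =70
r16=10000 pc1: +2 =72
r17=10001 pc2: +4 =76
r18=10010 pc2: +4 =80
r19=10011 pc3: +8 =88
r20=10100 pc2: +4 =92
r21=10101 pc3: +8 =100
r22=10110 pc3: +8 =108
r23=10111 pc4: +16 =124
r24=11000 pc2: +4 =128
r25=11001 pc3: +8 =136
r26=11010 pc3: +8 =144
r27=11011 pc4: +16 =160
r28=11100 pc3: +8 =168
r29=11101 pc4: +16 =184
r30=11110 pc4: +16 =200
r31=11111 pc5: +32 =232
r32=100000 pc1: +2 =234
r33=100001 pc2: +4 =238
r34=100010 pc2: +4 =242
r35=100011 pc3: +8 =250
r36=100100 pc2: +4 =254
r37=100101 pc3: +8 =262
r38=100110 pc3: +8 =270
r39=100111 pc4: +16 =286
r40=101000 pc2: +4 =290
r41=101001 pc3: +8 =298
r42=101010 pc3: +8 =306
r43=101011 pc4: +16 =322
r44=101100 pc3: +8 =330
r45=101101 pc4: +16 =346
r46=101110 pc4: +16 =362
r47=101111 pc5: +32 =394
r48=110000 pc2: +4 =398
r49=110001 pc3: +8 =406
r50=110010 pc3: +8 =414
r51=110011 pc4: +16 =430
r52=110100 pc3: +8 =438
r53=110101 pc4: +16 =454
r54=110110 pc4: +16 =470
r55=110111 pc5: +32 =502
r56=111000 pc3: +8 =510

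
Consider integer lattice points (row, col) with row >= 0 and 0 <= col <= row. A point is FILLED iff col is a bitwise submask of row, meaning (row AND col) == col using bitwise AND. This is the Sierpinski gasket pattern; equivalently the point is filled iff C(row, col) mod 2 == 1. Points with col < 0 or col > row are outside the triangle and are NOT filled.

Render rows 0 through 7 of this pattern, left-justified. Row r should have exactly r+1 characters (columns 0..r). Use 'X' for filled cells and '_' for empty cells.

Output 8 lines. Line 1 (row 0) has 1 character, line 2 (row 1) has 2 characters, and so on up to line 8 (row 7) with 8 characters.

Answer: X
XX
X_X
XXXX
X___X
XX__XX
X_X_X_X
XXXXXXXX

Derivation:
r0=0: X
r1=1: XX
r2=10: X_X
r3=11: XXXX
r4=100: X___X
r5=101: XX__XX
r6=110: X_X_X_X
r7=111: XXXXXXXX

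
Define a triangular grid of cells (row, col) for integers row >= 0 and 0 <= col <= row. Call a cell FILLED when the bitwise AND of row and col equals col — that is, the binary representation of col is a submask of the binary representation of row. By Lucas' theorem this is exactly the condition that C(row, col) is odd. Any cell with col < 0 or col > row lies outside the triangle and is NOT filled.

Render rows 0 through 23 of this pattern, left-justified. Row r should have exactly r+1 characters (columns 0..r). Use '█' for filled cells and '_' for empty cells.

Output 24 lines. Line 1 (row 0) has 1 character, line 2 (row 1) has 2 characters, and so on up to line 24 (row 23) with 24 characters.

Answer: █
██
█_█
████
█___█
██__██
█_█_█_█
████████
█_______█
██______██
█_█_____█_█
████____████
█___█___█___█
██__██__██__██
█_█_█_█_█_█_█_█
████████████████
█_______________█
██______________██
█_█_____________█_█
████____________████
█___█___________█___█
██__██__________██__██
█_█_█_█_________█_█_█_█
████████________████████

Derivation:
r0=0: █
r1=1: ██
r2=10: █_█
r3=11: ████
r4=100: █___█
r5=101: ██__██
r6=110: █_█_█_█
r7=111: ████████
r8=1000: █_______█
r9=1001: ██______██
r10=1010: █_█_____█_█
r11=1011: ████____████
r12=1100: █___█___█___█
r13=1101: ██__██__██__██
r14=1110: █_█_█_█_█_█_█_█
r15=1111: ████████████████
r16=10000: █_______________█
r17=10001: ██______________██
r18=10010: █_█_____________█_█
r19=10011: ████____________████
r20=10100: █___█___________█___█
r21=10101: ██__██__________██__██
r22=10110: █_█_█_█_________█_█_█_█
r23=10111: ████████________████████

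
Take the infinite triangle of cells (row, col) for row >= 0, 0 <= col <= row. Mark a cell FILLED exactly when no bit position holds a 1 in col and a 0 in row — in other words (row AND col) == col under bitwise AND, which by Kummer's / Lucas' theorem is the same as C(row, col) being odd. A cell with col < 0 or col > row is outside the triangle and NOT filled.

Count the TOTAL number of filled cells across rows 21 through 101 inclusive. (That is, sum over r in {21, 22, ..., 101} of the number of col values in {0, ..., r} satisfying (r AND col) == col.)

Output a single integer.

r21=10101 pc3: +8 =8
r22=10110 pc3: +8 =16
r23=10111 pc4: +16 =32
r24=11000 pc2: +4 =36
r25=11001 pc3: +8 =44
r26=11010 pc3: +8 =52
r27=11011 pc4: +16 =68
r28=11100 pc3: +8 =76
r29=11101 pc4: +16 =92
r30=11110 pc4: +16 =108
r31=11111 pc5: +32 =140
r32=100000 pc1: +2 =142
r33=100001 pc2: +4 =146
r34=100010 pc2: +4 =150
r35=100011 pc3: +8 =158
r36=100100 pc2: +4 =162
r37=100101 pc3: +8 =170
r38=100110 pc3: +8 =178
r39=100111 pc4: +16 =194
r40=101000 pc2: +4 =198
r41=101001 pc3: +8 =206
r42=101010 pc3: +8 =214
r43=101011 pc4: +16 =230
r44=101100 pc3: +8 =238
r45=101101 pc4: +16 =254
r46=101110 pc4: +16 =270
r47=101111 pc5: +32 =302
r48=110000 pc2: +4 =306
r49=110001 pc3: +8 =314
r50=110010 pc3: +8 =322
r51=110011 pc4: +16 =338
r52=110100 pc3: +8 =346
r53=110101 pc4: +16 =362
r54=110110 pc4: +16 =378
r55=110111 pc5: +32 =410
r56=111000 pc3: +8 =418
r57=111001 pc4: +16 =434
r58=111010 pc4: +16 =450
r59=111011 pc5: +32 =482
r60=111100 pc4: +16 =498
r61=111101 pc5: +32 =530
r62=111110 pc5: +32 =562
r63=111111 pc6: +64 =626
r64=1000000 pc1: +2 =628
r65=1000001 pc2: +4 =632
r66=1000010 pc2: +4 =636
r67=1000011 pc3: +8 =644
r68=1000100 pc2: +4 =648
r69=1000101 pc3: +8 =656
r70=1000110 pc3: +8 =664
r71=1000111 pc4: +16 =680
r72=1001000 pc2: +4 =684
r73=1001001 pc3: +8 =692
r74=1001010 pc3: +8 =700
r75=1001011 pc4: +16 =716
r76=1001100 pc3: +8 =724
r77=1001101 pc4: +16 =740
r78=1001110 pc4: +16 =756
r79=1001111 pc5: +32 =788
r80=1010000 pc2: +4 =792
r81=1010001 pc3: +8 =800
r82=1010010 pc3: +8 =808
r83=1010011 pc4: +16 =824
r84=1010100 pc3: +8 =832
r85=1010101 pc4: +16 =848
r86=1010110 pc4: +16 =864
r87=1010111 pc5: +32 =896
r88=1011000 pc3: +8 =904
r89=1011001 pc4: +16 =920
r90=1011010 pc4: +16 =936
r91=1011011 pc5: +32 =968
r92=1011100 pc4: +16 =984
r93=1011101 pc5: +32 =1016
r94=1011110 pc5: +32 =1048
r95=1011111 pc6: +64 =1112
r96=1100000 pc2: +4 =1116
r97=1100001 pc3: +8 =1124
r98=1100010 pc3: +8 =1132
r99=1100011 pc4: +16 =1148
r100=1100100 pc3: +8 =1156
r101=1100101 pc4: +16 =1172

Answer: 1172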